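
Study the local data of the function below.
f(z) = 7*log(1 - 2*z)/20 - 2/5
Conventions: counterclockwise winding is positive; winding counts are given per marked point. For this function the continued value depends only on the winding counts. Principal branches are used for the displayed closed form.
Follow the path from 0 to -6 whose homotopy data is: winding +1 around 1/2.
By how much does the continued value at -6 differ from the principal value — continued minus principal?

Continued minus principal equals (7/10)*pi*i.

The rational part is single-valued and drops out of the difference; each branch term changes only by its own monodromy.
(7/20)*log(1 - z/(1/2)): each positive loop around 1/2 adds 2*pi*i to the log, so winding +1 contributes (7/20)*(1)*2*pi*i = (7/10)*pi*i.
Summing the contributions at z = -6 gives (7/10)*pi*i.


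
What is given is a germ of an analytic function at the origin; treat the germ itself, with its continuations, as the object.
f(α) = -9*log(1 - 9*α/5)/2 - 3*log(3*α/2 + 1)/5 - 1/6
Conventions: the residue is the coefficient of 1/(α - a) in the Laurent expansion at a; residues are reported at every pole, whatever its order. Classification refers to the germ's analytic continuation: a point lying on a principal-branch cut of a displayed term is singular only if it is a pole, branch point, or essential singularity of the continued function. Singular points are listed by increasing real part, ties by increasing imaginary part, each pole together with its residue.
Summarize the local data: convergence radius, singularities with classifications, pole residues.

Radius of convergence at 0: 5/9.
At -2/3: a logarithmic branch point.
At 5/9: a logarithmic branch point.

Branch term (-9/2)*log(1 - α/(5/9)): its argument vanishes at α = 5/9, a logarithmic branch point, modulus 5/9.
Branch term (-3/5)*log(1 - α/(-2/3)): its argument vanishes at α = -2/3, a logarithmic branch point, modulus 2/3.
The radius of convergence is the smallest modulus among the singular points: 5/9.
List the singular points by increasing real part (a conjugate pair: the negative imaginary part first).


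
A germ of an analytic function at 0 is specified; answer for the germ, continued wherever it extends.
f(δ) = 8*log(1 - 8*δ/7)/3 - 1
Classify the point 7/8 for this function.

The term (8/3)*log(1 - δ/(7/8)) has argument 1 - 7/8/(7/8) = 0 at 7/8: a logarithmic (infinitely-sheeted) branch point; the remaining terms are analytic or single-valued there.

The point is a logarithmic branch point.


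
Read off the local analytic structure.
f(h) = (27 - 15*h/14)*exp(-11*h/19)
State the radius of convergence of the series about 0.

The factor exp(-11*h/19) is entire and contributes no finite singular point.
The polynomial part has no poles.
No finite singular points: the Taylor series at 0 converges everywhere.

The radius of convergence is infinite.


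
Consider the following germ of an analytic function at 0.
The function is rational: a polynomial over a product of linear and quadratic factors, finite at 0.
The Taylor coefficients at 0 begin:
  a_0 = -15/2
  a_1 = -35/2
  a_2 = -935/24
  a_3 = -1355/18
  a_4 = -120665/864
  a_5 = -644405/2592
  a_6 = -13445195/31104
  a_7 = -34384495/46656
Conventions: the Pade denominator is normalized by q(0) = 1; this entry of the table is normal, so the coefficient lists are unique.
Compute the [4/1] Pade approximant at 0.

The Pade approximant has numerator coefficients [-15/2, -100125/24133, -1507005/193064, -1144125/193064, -4365495/772256]; denominator coefficients [1, -128881/72399].

Taylor coefficients needed (read off): a_0 = -15/2, a_1 = -35/2, a_2 = -935/24, a_3 = -1355/18, a_4 = -120665/864, a_5 = -644405/2592.
Write the denominator as Q(v) = 1 + q1*v. Requiring Q*f - P = O(v^6) with deg P <= 4 kills the coefficients of v^5..v^5 in Q*f:
  v^5: a_5 + q1*a_4 = 0, i.e. -644405/2592 + (-120665/864)*q1 = 0.
Solving this linear system: q1 = -128881/72399.
The numerator is Q*f truncated at degree 4: P0 = a_0 = -15/2; P1 = a_1 + q1*a_0 = -100125/24133; P2 = a_2 + q1*a_1 = -1507005/193064; P3 = a_3 + q1*a_2 = -1144125/193064; P4 = a_4 + q1*a_3 = -4365495/772256.


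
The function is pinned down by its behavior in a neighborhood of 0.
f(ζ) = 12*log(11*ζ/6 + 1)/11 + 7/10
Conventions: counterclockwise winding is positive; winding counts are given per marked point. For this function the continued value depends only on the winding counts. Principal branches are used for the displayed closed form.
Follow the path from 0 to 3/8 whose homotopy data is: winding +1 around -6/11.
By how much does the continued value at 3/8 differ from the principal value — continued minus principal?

The rational part is single-valued and drops out of the difference; each branch term changes only by its own monodromy.
(12/11)*log(1 - ζ/(-6/11)): each positive loop around -6/11 adds 2*pi*i to the log, so winding +1 contributes (12/11)*(1)*2*pi*i = (24/11)*pi*i.
Summing the contributions at ζ = 3/8 gives (24/11)*pi*i.

Continued minus principal equals (24/11)*pi*i.


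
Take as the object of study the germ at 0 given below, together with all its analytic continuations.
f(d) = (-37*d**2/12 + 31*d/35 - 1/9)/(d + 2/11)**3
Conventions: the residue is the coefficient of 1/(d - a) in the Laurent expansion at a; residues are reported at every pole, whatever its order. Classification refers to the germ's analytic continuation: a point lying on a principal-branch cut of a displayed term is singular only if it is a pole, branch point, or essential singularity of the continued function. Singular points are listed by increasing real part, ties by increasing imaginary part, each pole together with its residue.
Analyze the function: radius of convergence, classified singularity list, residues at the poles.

Radius of convergence at 0: 2/11.
At -2/11: a pole of order 3; residue -37/12.

Denominator factor (d + 2/11)^3: pole of order 3 at -2/11, modulus 2/11.
The radius of convergence is the smallest modulus among the singular points: 2/11.
At the order-3 pole -2/11 set g(d) = (d - (-2/11))^3*f(d) = -37*d**2/12 + 31*d/35 - 1/9.
Order-3 pole: residue = g''(a)/2; g''(-2/11) = -37/6, so the residue is -37/12.


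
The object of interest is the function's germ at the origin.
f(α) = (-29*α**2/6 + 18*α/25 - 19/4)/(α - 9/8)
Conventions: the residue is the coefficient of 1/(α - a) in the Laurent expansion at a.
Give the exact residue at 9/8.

At the order-1 pole 9/8 set g(α) = (α - (9/8))*f(α) = -29*α**2/6 + 18*α/25 - 19/4.
Simple pole: residue = g(a) at a = 9/8, which is -32183/3200.

The residue is -32183/3200.


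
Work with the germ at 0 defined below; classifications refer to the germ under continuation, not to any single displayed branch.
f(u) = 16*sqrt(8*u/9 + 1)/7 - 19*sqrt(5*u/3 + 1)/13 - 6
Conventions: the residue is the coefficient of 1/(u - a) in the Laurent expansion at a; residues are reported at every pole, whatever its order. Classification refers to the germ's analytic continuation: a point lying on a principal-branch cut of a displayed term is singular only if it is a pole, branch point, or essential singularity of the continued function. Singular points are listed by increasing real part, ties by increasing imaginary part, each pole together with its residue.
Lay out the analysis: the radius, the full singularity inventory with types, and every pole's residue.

Radius of convergence at 0: 3/5.
At -9/8: an algebraic (square-root) branch point.
At -3/5: an algebraic (square-root) branch point.

Branch term (16/7)*sqrt(1 - u/(-9/8)): its argument vanishes at u = -9/8, a square-root branch point, modulus 9/8.
Branch term (-19/13)*sqrt(1 - u/(-3/5)): its argument vanishes at u = -3/5, a square-root branch point, modulus 3/5.
The radius of convergence is the smallest modulus among the singular points: 3/5.
List the singular points by increasing real part (a conjugate pair: the negative imaginary part first).


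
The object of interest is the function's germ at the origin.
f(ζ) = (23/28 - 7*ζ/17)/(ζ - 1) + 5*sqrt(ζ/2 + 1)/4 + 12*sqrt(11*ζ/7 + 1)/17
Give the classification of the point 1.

The point is a pole of order 1.

The denominator factor ζ - 1 vanishes at 1 and appears to the power 1; the numerator there equals 195/476, nonzero, and no other factor vanishes.
The branch terms are analytic at this point.
Hence a pole whose order is the multiplicity, 1.


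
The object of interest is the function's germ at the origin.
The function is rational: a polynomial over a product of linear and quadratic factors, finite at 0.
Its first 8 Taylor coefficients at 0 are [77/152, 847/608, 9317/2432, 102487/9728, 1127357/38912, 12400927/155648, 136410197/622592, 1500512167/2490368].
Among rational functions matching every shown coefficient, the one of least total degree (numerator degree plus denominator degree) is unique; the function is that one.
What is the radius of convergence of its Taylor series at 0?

No rational of total degree below 1 reproduces all 8 coefficients; solving the [0/1] Pade equations on them gives f(y) = -7/(38*(y - 4/11)), whose expansion matches every shown term.
Denominator factor (y - 4/11): pole of order 1 at 4/11, modulus 4/11.
The radius of convergence is the smallest modulus among the singular points: 4/11.

The radius of convergence is 4/11.


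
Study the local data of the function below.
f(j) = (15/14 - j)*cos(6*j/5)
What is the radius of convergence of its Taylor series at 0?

The radius of convergence is infinite.

The factor cos(6*j/5) is entire and contributes no finite singular point.
The polynomial part has no poles.
No finite singular points: the Taylor series at 0 converges everywhere.


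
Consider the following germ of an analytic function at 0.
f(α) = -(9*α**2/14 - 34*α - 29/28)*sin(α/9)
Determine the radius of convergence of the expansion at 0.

The factor -sin(α/9) is entire and contributes no finite singular point.
The polynomial part has no poles.
No finite singular points: the Taylor series at 0 converges everywhere.

The radius of convergence is infinite.


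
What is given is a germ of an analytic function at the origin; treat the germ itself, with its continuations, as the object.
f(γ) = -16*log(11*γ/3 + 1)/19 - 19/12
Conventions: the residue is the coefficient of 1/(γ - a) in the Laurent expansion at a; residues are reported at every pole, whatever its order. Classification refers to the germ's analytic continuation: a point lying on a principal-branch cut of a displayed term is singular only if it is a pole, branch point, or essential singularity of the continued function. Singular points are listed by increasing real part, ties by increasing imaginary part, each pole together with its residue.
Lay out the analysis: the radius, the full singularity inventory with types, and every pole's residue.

Radius of convergence at 0: 3/11.
At -3/11: a logarithmic branch point.

Branch term (-16/19)*log(1 - γ/(-3/11)): its argument vanishes at γ = -3/11, a logarithmic branch point, modulus 3/11.
The radius of convergence is the smallest modulus among the singular points: 3/11.


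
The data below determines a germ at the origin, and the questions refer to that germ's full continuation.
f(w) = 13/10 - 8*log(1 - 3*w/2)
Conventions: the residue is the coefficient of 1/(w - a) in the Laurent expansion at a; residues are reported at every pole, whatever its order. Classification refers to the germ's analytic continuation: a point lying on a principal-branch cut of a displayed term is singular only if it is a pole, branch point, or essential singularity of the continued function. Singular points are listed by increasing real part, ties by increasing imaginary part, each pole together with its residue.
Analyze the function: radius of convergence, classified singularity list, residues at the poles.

Branch term (-8)*log(1 - w/(2/3)): its argument vanishes at w = 2/3, a logarithmic branch point, modulus 2/3.
The radius of convergence is the smallest modulus among the singular points: 2/3.

Radius of convergence at 0: 2/3.
At 2/3: a logarithmic branch point.


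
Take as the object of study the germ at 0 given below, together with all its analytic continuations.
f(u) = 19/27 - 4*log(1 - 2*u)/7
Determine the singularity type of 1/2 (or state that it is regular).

The term (-4/7)*log(1 - u/(1/2)) has argument 1 - 1/2/(1/2) = 0 at 1/2: a logarithmic (infinitely-sheeted) branch point; the remaining terms are analytic or single-valued there.

The point is a logarithmic branch point.


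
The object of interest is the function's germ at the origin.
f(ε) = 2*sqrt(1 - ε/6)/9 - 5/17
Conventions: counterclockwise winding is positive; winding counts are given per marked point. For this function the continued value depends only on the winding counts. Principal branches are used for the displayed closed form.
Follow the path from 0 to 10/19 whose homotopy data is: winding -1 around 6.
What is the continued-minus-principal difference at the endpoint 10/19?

The rational part is single-valued and drops out of the difference; each branch term changes only by its own monodromy.
(2/9)*sqrt(1 - ε/(6)): winding -1 is odd, the square root flips sign, contributing -2*(2/9)*sqrt(1 - (10/19)/(6)) = -2*(2/9)*sqrt(52/57) = -(8/513)*sqrt(741).
Summing the contributions at ε = 10/19 gives -(8/513)*sqrt(741).

Continued minus principal equals -(8/513)*sqrt(741).


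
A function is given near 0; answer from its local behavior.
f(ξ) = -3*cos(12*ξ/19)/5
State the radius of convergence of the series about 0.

The radius of convergence is infinite.

The factor cos(12*ξ/19) is entire and contributes no finite singular point.
The polynomial part has no poles.
No finite singular points: the Taylor series at 0 converges everywhere.


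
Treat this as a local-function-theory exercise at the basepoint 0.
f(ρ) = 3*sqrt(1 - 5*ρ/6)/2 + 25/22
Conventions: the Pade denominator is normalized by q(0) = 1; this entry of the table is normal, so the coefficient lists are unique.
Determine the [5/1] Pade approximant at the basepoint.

The Pade approximant has numerator coefficients [29/11, -25/11, 25/96, 125/4608, 625/110592, 3125/2654208]; denominator coefficients [1, -5/8].

Taylor coefficients needed (expand at 0): a_0 = 29/11, a_1 = -5/8, a_2 = -25/192, a_3 = -125/2304, a_4 = -3125/110592, a_5 = -21875/1327104, a_6 = -109375/10616832.
Write the denominator as Q(ρ) = 1 + q1*ρ. Requiring Q*f - P = O(ρ^7) with deg P <= 5 kills the coefficients of ρ^6..ρ^6 in Q*f:
  ρ^6: a_6 + q1*a_5 = 0, i.e. -109375/10616832 + (-21875/1327104)*q1 = 0.
Solving this linear system: q1 = -5/8.
The numerator is Q*f truncated at degree 5: P0 = a_0 = 29/11; P1 = a_1 + q1*a_0 = -25/11; P2 = a_2 + q1*a_1 = 25/96; P3 = a_3 + q1*a_2 = 125/4608; P4 = a_4 + q1*a_3 = 625/110592; P5 = a_5 + q1*a_4 = 3125/2654208.


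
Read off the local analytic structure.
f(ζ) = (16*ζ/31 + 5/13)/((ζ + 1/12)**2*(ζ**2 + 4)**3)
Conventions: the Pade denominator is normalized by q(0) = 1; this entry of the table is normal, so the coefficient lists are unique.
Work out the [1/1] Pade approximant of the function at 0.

Taylor coefficients needed (expand at 0): a_0 = 45/52, a_1 = -7902/403, a_2 = 2226663/6448.
Write the denominator as Q(ζ) = 1 + q1*ζ. Requiring Q*f - P = O(ζ^3) with deg P <= 1 kills the coefficients of ζ^2..ζ^2 in Q*f:
  ζ^2: a_2 + q1*a_1 = 0, i.e. 2226663/6448 + (-7902/403)*q1 = 0.
Solving this linear system: q1 = 247407/14048.
The numerator is Q*f truncated at degree 1: P0 = a_0 = 45/52; P1 = a_1 + q1*a_0 = -98896419/22645376.

The Pade approximant has numerator coefficients [45/52, -98896419/22645376]; denominator coefficients [1, 247407/14048].


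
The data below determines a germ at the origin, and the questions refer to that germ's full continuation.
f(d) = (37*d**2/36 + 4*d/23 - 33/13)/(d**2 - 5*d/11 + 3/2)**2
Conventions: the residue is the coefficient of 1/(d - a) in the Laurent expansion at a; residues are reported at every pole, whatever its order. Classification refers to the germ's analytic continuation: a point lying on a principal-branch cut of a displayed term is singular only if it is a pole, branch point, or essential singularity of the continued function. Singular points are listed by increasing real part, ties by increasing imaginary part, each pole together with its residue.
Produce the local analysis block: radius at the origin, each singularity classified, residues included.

Radius of convergence at 0: (1/2)*sqrt(6).
At (5/22) - ((1/22)*sqrt(701))*i: a pole of order 2; residue -((9143123/1763146788)*sqrt(701))*i.
At (5/22) + ((1/22)*sqrt(701))*i: a pole of order 2; residue ((9143123/1763146788)*sqrt(701))*i.

Denominator factor (d**2 - 5*d/11 + 3/2)^2: discriminant -701/121, complex-conjugate roots (5/22) + ((1/22)*sqrt(701))*i and (5/22) - ((1/22)*sqrt(701))*i; poles of order 2, moduli (1/2)*sqrt(6) and (1/2)*sqrt(6).
The radius of convergence is the smallest modulus among the singular points: (1/2)*sqrt(6).
The factor d**2 - 5*d/11 + 3/2 splits as (d - a)(d - a') with a = (5/22) - ((1/22)*sqrt(701))*i, a' = (5/22) + ((1/22)*sqrt(701))*i. At the order-2 pole a set g(d) = (d - a)^2*f(d) = [37*d**2/36 + 4*d/23 - 33/13] / (d - a')^2.
Order-2 pole: residue = g'(a); g'((5/22) - ((1/22)*sqrt(701))*i) = -((9143123/1763146788)*sqrt(701))*i, so the residue is -((9143123/1763146788)*sqrt(701))*i.
The factor d**2 - 5*d/11 + 3/2 splits as (d - a)(d - a') with a = (5/22) + ((1/22)*sqrt(701))*i, a' = (5/22) - ((1/22)*sqrt(701))*i. At the order-2 pole a set g(d) = (d - a)^2*f(d) = [37*d**2/36 + 4*d/23 - 33/13] / (d - a')^2.
Order-2 pole: residue = g'(a); g'((5/22) + ((1/22)*sqrt(701))*i) = ((9143123/1763146788)*sqrt(701))*i, so the residue is ((9143123/1763146788)*sqrt(701))*i.
List the singular points by increasing real part (a conjugate pair: the negative imaginary part first).


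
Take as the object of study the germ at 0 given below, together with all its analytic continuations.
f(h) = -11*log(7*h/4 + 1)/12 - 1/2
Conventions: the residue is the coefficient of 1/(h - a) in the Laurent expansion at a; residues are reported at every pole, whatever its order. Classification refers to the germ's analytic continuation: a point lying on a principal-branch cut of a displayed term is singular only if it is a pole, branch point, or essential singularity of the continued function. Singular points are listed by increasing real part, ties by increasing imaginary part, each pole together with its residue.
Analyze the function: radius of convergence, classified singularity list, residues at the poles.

Branch term (-11/12)*log(1 - h/(-4/7)): its argument vanishes at h = -4/7, a logarithmic branch point, modulus 4/7.
The radius of convergence is the smallest modulus among the singular points: 4/7.

Radius of convergence at 0: 4/7.
At -4/7: a logarithmic branch point.


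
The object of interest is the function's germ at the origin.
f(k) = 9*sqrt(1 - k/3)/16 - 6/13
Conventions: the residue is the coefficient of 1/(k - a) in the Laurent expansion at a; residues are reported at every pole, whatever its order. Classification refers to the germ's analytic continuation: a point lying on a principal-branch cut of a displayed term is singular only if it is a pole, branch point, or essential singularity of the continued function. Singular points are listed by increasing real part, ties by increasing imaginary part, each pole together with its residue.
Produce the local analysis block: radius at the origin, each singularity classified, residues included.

Radius of convergence at 0: 3.
At 3: an algebraic (square-root) branch point.

Branch term (9/16)*sqrt(1 - k/(3)): its argument vanishes at k = 3, a square-root branch point, modulus 3.
The radius of convergence is the smallest modulus among the singular points: 3.


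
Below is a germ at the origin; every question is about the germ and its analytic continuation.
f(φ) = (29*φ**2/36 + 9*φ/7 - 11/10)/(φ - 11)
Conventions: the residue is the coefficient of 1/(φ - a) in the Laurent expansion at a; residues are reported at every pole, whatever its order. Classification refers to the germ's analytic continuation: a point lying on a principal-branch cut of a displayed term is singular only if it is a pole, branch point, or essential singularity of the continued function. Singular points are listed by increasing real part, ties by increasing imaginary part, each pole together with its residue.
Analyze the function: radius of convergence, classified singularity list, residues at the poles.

Radius of convergence at 0: 11.
At 11: a pole of order 1; residue 139249/1260.

Denominator factor (φ - 11): pole of order 1 at 11, modulus 11.
The radius of convergence is the smallest modulus among the singular points: 11.
At the order-1 pole 11 set g(φ) = (φ - (11))*f(φ) = 29*φ**2/36 + 9*φ/7 - 11/10.
Simple pole: residue = g(a) at a = 11, which is 139249/1260.


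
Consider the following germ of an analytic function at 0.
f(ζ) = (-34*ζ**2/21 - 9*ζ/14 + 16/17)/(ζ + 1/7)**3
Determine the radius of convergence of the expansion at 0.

The radius of convergence is 1/7.

Denominator factor (ζ + 1/7)^3: pole of order 3 at -1/7, modulus 1/7.
The radius of convergence is the smallest modulus among the singular points: 1/7.


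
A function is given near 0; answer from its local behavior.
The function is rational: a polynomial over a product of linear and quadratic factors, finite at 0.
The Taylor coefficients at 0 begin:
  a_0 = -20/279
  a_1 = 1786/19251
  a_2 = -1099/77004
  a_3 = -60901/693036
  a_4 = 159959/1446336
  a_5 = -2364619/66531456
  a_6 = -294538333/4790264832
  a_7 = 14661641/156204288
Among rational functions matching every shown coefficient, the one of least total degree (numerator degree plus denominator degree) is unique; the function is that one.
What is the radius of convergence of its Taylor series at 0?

The radius of convergence is (1/2)*sqrt(6).

No rational of total degree below 5 reproduces all 8 coefficients; solving the [1/4] Pade equations on them gives f(τ) = (-2*τ/23 - 5/31)/(τ**2 + 11*τ/8 + 3/2)**2, whose expansion matches every shown term.
Denominator factor (τ**2 + 11*τ/8 + 3/2)^2: discriminant -263/64, complex-conjugate roots (-11/16) + ((1/16)*sqrt(263))*i and (-11/16) - ((1/16)*sqrt(263))*i; poles of order 2, moduli (1/2)*sqrt(6) and (1/2)*sqrt(6).
The radius of convergence is the smallest modulus among the singular points: (1/2)*sqrt(6).


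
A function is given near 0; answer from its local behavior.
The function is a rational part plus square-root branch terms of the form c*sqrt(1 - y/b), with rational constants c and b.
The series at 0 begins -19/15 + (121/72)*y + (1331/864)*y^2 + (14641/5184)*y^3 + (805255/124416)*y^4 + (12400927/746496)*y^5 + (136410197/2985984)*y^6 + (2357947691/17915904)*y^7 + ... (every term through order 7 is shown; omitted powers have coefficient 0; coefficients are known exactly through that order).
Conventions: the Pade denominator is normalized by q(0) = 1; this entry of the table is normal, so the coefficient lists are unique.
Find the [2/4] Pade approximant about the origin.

The Pade approximant has numerator coefficients [-19/15, 1169421/182840, -3514687/470160]; denominator coefficients [1, -204193/54852, 159357/73136, 73205/123417, 23352395/94784256].

Taylor coefficients needed (read off): a_0 = -19/15, a_1 = 121/72, a_2 = 1331/864, a_3 = 14641/5184, a_4 = 805255/124416, a_5 = 12400927/746496, a_6 = 136410197/2985984.
Write the denominator as Q(y) = 1 + q1*y + q2*y^2 + q3*y^3 + q4*y^4. Requiring Q*f - P = O(y^7) with deg P <= 2 kills the coefficients of y^3..y^6 in Q*f:
  y^3: a_3 + q1*a_2 + q2*a_1 + q3*a_0 = 0, i.e. 14641/5184 + (1331/864)*q1 + (121/72)*q2 + (-19/15)*q3 = 0.
  y^4: a_4 + q1*a_3 + q2*a_2 + q3*a_1 + q4*a_0 = 0, i.e. 805255/124416 + (14641/5184)*q1 + (1331/864)*q2 + (121/72)*q3 + (-19/15)*q4 = 0.
  y^5: a_5 + q1*a_4 + q2*a_3 + q3*a_2 + q4*a_1 = 0, i.e. 12400927/746496 + (805255/124416)*q1 + (14641/5184)*q2 + (1331/864)*q3 + (121/72)*q4 = 0.
  y^6: a_6 + q1*a_5 + q2*a_4 + q3*a_3 + q4*a_2 = 0, i.e. 136410197/2985984 + (12400927/746496)*q1 + (805255/124416)*q2 + (14641/5184)*q3 + (1331/864)*q4 = 0.
Solving this linear system: q1 = -204193/54852, q2 = 159357/73136, q3 = 73205/123417, q4 = 23352395/94784256.
The numerator is Q*f truncated at degree 2: P0 = a_0 = -19/15; P1 = a_1 + q1*a_0 = 1169421/182840; P2 = a_2 + q1*a_1 + q2*a_0 = -3514687/470160.


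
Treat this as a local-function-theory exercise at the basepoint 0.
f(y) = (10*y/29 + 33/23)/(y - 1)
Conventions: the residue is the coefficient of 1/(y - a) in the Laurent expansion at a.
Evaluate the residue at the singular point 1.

At the order-1 pole 1 set g(y) = (y - (1))*f(y) = 10*y/29 + 33/23.
Simple pole: residue = g(a) at a = 1, which is 1187/667.

The residue is 1187/667.


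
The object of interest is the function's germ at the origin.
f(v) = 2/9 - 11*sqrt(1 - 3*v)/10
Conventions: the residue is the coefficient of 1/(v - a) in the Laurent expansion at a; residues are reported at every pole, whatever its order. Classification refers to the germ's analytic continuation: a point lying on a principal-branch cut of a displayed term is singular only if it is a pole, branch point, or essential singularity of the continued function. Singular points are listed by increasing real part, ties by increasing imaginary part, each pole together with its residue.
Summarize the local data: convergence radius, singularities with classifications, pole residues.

Radius of convergence at 0: 1/3.
At 1/3: an algebraic (square-root) branch point.

Branch term (-11/10)*sqrt(1 - v/(1/3)): its argument vanishes at v = 1/3, a square-root branch point, modulus 1/3.
The radius of convergence is the smallest modulus among the singular points: 1/3.


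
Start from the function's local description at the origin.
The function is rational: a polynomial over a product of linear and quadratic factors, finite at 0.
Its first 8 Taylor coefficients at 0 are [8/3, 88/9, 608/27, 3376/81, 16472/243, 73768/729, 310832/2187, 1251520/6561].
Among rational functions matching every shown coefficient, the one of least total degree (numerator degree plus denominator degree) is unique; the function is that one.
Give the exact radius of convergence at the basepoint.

No rational of total degree below 4 reproduces all 8 coefficients; solving the [0/4] Pade equations on them gives f(δ) = 4/((δ - 3/2)*(δ - 1)**3), whose expansion matches every shown term.
Denominator factor (δ - 1)^3: pole of order 3 at 1, modulus 1.
Denominator factor (δ - 3/2): pole of order 1 at 3/2, modulus 3/2.
The radius of convergence is the smallest modulus among the singular points: 1.

The radius of convergence is 1.


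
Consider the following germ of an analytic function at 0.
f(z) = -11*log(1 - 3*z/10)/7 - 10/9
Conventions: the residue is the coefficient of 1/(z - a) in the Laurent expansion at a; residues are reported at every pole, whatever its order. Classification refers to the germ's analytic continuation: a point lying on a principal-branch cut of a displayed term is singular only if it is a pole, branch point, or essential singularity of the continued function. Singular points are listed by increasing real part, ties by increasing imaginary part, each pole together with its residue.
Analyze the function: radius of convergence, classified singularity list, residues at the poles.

Branch term (-11/7)*log(1 - z/(10/3)): its argument vanishes at z = 10/3, a logarithmic branch point, modulus 10/3.
The radius of convergence is the smallest modulus among the singular points: 10/3.

Radius of convergence at 0: 10/3.
At 10/3: a logarithmic branch point.


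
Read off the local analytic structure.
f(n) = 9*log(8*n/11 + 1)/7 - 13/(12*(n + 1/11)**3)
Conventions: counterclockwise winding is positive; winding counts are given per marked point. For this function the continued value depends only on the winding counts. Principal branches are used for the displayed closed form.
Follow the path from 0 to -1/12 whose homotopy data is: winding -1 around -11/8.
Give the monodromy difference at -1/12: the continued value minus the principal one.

The rational part is single-valued and drops out of the difference; each branch term changes only by its own monodromy.
(9/7)*log(1 - n/(-11/8)): each positive loop around -11/8 adds 2*pi*i to the log, so winding -1 contributes (9/7)*(-1)*2*pi*i = -(18/7)*pi*i.
Summing the contributions at n = -1/12 gives -(18/7)*pi*i.

Continued minus principal equals -(18/7)*pi*i.


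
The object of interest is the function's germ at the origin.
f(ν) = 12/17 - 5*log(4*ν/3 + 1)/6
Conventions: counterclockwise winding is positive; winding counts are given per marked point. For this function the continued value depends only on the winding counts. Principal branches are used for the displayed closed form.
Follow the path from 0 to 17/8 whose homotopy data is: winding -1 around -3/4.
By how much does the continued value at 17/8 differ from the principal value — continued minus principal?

The rational part is single-valued and drops out of the difference; each branch term changes only by its own monodromy.
(-5/6)*log(1 - ν/(-3/4)): each positive loop around -3/4 adds 2*pi*i to the log, so winding -1 contributes (-5/6)*(-1)*2*pi*i = (5/3)*pi*i.
Summing the contributions at ν = 17/8 gives (5/3)*pi*i.

Continued minus principal equals (5/3)*pi*i.


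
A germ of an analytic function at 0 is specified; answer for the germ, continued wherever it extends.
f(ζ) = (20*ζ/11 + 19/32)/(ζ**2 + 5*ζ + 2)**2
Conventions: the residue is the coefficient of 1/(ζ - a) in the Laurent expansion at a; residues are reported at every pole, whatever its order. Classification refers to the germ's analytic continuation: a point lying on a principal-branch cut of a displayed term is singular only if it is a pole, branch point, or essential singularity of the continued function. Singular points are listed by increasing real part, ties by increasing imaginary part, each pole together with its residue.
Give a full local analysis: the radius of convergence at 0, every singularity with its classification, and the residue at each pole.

Radius of convergence at 0: 5/2 - (1/2)*sqrt(17).
At -5/2 - (1/2)*sqrt(17): a pole of order 2; residue -(1391/50864)*sqrt(17).
At -5/2 + (1/2)*sqrt(17): a pole of order 2; residue (1391/50864)*sqrt(17).

Denominator factor (ζ**2 + 5*ζ + 2)^2: discriminant 17, real irrational roots -5/2 + (1/2)*sqrt(17) and -5/2 - (1/2)*sqrt(17); poles of order 2, moduli 5/2 - (1/2)*sqrt(17) and 5/2 + (1/2)*sqrt(17).
The radius of convergence is the smallest modulus among the singular points: 5/2 - (1/2)*sqrt(17).
The factor ζ**2 + 5*ζ + 2 splits as (ζ - a)(ζ - a') with a = -5/2 - (1/2)*sqrt(17), a' = -5/2 + (1/2)*sqrt(17). At the order-2 pole a set g(ζ) = (ζ - a)^2*f(ζ) = [20*ζ/11 + 19/32] / (ζ - a')^2.
Order-2 pole: residue = g'(a); g'(-5/2 - (1/2)*sqrt(17)) = -(1391/50864)*sqrt(17), so the residue is -(1391/50864)*sqrt(17).
The factor ζ**2 + 5*ζ + 2 splits as (ζ - a)(ζ - a') with a = -5/2 + (1/2)*sqrt(17), a' = -5/2 - (1/2)*sqrt(17). At the order-2 pole a set g(ζ) = (ζ - a)^2*f(ζ) = [20*ζ/11 + 19/32] / (ζ - a')^2.
Order-2 pole: residue = g'(a); g'(-5/2 + (1/2)*sqrt(17)) = (1391/50864)*sqrt(17), so the residue is (1391/50864)*sqrt(17).
List the singular points by increasing real part (a conjugate pair: the negative imaginary part first).


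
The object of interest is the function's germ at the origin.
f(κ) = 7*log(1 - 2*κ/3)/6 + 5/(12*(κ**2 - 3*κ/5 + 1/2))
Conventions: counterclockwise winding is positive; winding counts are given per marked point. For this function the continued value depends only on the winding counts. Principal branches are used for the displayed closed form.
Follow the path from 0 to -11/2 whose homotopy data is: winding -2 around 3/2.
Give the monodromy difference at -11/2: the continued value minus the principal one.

Continued minus principal equals -(14/3)*pi*i.

The rational part is single-valued and drops out of the difference; each branch term changes only by its own monodromy.
(7/6)*log(1 - κ/(3/2)): each positive loop around 3/2 adds 2*pi*i to the log, so winding -2 contributes (7/6)*(-2)*2*pi*i = -(14/3)*pi*i.
Summing the contributions at κ = -11/2 gives -(14/3)*pi*i.


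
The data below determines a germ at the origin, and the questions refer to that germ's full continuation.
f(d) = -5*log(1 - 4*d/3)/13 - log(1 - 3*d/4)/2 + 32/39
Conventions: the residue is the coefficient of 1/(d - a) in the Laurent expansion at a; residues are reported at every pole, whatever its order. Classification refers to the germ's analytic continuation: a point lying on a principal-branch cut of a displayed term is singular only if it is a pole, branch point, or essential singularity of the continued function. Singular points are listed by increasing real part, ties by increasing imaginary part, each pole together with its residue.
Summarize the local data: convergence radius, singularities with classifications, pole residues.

Branch term (-1/2)*log(1 - d/(4/3)): its argument vanishes at d = 4/3, a logarithmic branch point, modulus 4/3.
Branch term (-5/13)*log(1 - d/(3/4)): its argument vanishes at d = 3/4, a logarithmic branch point, modulus 3/4.
The radius of convergence is the smallest modulus among the singular points: 3/4.
List the singular points by increasing real part (a conjugate pair: the negative imaginary part first).

Radius of convergence at 0: 3/4.
At 3/4: a logarithmic branch point.
At 4/3: a logarithmic branch point.


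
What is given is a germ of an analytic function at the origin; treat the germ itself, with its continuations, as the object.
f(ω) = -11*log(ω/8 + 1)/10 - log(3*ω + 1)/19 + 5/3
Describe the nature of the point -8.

The term (-11/10)*log(1 - ω/(-8)) has argument 1 - -8/(-8) = 0 at -8: a logarithmic (infinitely-sheeted) branch point; the remaining terms are analytic or single-valued there.

The point is a logarithmic branch point.


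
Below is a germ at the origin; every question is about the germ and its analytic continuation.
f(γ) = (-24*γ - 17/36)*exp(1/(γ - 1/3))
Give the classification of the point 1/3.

The point is an essential singularity.

The exponent 1/(γ - (1/3)) has a pole at 1/3, so exp(1/(γ - (1/3))) takes every nonzero value near it: an essential singularity (not a pole of any order).


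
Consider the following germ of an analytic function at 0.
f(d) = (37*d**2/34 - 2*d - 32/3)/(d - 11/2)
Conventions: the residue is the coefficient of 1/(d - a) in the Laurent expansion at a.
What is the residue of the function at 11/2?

The residue is 4591/408.

At the order-1 pole 11/2 set g(d) = (d - (11/2))*f(d) = 37*d**2/34 - 2*d - 32/3.
Simple pole: residue = g(a) at a = 11/2, which is 4591/408.


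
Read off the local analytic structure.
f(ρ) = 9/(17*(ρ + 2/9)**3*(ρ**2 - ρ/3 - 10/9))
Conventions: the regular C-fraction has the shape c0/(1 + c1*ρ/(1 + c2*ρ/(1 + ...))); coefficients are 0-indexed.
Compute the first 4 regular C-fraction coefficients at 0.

The regular C-fraction coefficients are [-59049/1360, 69/5, -213/46, 10155/3266].

Taylor coefficients (expand at 0): a_0 = -59049/1360, a_1 = 4074381/6800, a_2 = -373603023/68000, a_3 = 1774481499/42500.
c0 = a_0 = -59049/1360. Peel one level at a time: if S = 1 + c*ρ/S' with S'(0) = 1, then c is the ρ-coefficient of S and S' = c*ρ/(S - 1).
S_1 = c0/f = 1 + (69/5)*ρ + (639/10)*ρ^2 + ...; c1 = 69/5.
S_2 = c1*ρ/(S_1 - 1) = 1 + (-213/46)*ρ + (30465/2116)*ρ^2 + ...; c2 = -213/46.
S_3 = c2*ρ/(S_2 - 1) = 1 + (10155/3266)*ρ + ...; c3 = 10155/3266.


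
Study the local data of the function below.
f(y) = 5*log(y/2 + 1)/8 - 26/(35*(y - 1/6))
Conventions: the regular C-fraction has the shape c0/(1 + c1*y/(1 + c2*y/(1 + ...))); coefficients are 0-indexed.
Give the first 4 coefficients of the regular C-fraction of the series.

The regular C-fraction coefficients are [156/35, -15151/2496, 5381425/37816896, 208706836/66558343].

Taylor coefficients (expand at 0): a_0 = 156/35, a_1 = 15151/560, a_2 = 359249/2240, a_3 = 6469807/6720.
c0 = a_0 = 156/35. Peel one level at a time: if S = 1 + c*y/S' with S'(0) = 1, then c is the y-coefficient of S and S' = c*y/(S - 1).
S_1 = c0/f = 1 + (-15151/2496)*y + (5381425/6230016)*y^2 + ...; c1 = -15151/2496.
S_2 = c1*y/(S_1 - 1) = 1 + (5381425/37816896)*y + (-4916651425/11018534448)*y^2 + ...; c2 = 5381425/37816896.
S_3 = c2*y/(S_2 - 1) = 1 + (208706836/66558343)*y + ...; c3 = 208706836/66558343.


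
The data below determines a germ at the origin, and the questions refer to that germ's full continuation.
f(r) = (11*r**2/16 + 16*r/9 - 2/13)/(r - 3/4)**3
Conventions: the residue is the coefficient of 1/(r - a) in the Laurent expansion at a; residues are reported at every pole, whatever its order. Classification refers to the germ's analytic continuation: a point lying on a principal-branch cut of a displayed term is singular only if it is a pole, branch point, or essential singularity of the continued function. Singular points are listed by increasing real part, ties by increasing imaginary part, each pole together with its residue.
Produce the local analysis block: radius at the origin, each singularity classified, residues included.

Radius of convergence at 0: 3/4.
At 3/4: a pole of order 3; residue 11/16.

Denominator factor (r - 3/4)^3: pole of order 3 at 3/4, modulus 3/4.
The radius of convergence is the smallest modulus among the singular points: 3/4.
At the order-3 pole 3/4 set g(r) = (r - (3/4))^3*f(r) = 11*r**2/16 + 16*r/9 - 2/13.
Order-3 pole: residue = g''(a)/2; g''(3/4) = 11/8, so the residue is 11/16.


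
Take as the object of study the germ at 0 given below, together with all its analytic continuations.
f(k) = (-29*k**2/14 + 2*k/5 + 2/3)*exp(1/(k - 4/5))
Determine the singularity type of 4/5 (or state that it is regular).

The point is an essential singularity.

The exponent 1/(k - (4/5)) has a pole at 4/5, so exp(1/(k - (4/5))) takes every nonzero value near it: an essential singularity (not a pole of any order).


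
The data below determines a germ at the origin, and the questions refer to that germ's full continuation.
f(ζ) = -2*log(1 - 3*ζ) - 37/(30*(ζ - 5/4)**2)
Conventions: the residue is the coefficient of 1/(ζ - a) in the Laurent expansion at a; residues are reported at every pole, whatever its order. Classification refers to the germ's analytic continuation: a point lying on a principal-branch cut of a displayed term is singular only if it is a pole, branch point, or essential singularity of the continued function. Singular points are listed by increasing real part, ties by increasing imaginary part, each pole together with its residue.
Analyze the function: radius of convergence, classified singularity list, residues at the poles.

Radius of convergence at 0: 1/3.
At 1/3: a logarithmic branch point.
At 5/4: a pole of order 2; residue 0.

Denominator factor (ζ - 5/4)^2: pole of order 2 at 5/4, modulus 5/4.
Branch term (-2)*log(1 - ζ/(1/3)): its argument vanishes at ζ = 1/3, a logarithmic branch point, modulus 1/3.
The radius of convergence is the smallest modulus among the singular points: 1/3.
The branch term is analytic at 5/4 and contributes nothing to the residue; only the rational part matters.
At the order-2 pole 5/4 set g(ζ) = (ζ - (5/4))^2*(rational part) = -37/30.
Order-2 pole: residue = g'(a); g'(5/4) = 0, so the residue is 0.
List the singular points by increasing real part (a conjugate pair: the negative imaginary part first).


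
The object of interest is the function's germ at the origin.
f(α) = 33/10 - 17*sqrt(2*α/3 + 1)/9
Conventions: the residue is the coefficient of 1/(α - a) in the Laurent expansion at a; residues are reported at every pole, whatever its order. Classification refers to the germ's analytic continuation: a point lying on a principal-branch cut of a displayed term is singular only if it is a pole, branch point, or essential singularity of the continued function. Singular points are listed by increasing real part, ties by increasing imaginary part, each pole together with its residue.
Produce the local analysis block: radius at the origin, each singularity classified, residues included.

Radius of convergence at 0: 3/2.
At -3/2: an algebraic (square-root) branch point.

Branch term (-17/9)*sqrt(1 - α/(-3/2)): its argument vanishes at α = -3/2, a square-root branch point, modulus 3/2.
The radius of convergence is the smallest modulus among the singular points: 3/2.
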